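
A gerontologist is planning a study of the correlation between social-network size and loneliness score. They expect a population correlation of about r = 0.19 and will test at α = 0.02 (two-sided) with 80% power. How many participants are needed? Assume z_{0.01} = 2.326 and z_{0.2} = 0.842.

n = 275

Fisher's z: C = ½·ln((1+r)/(1−r)) = ½·ln(1.4691) = 0.1923.
n = ((z_{α/2} + z_β)/C)² + 3.
(2.326 + 0.842) / 0.1923 = 3.168 / 0.1923 = 16.474.
n = 16.474² + 3 = 271.40 + 3 = 274.4.
Round up.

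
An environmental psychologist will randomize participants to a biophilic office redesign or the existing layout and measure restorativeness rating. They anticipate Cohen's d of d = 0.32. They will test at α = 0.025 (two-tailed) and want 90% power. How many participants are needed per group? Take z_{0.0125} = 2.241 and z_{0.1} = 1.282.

n = 243 per group

For two independent groups with equal n: n = 2·((z_{α/2} + z_β) / d)².
z_{α/2} + z_β = 2.241 + 1.282 = 3.523.
n = 2 × (3.523 / 0.32)² = 2 × 11.009² = 2 × 121.21 = 242.4.
Round up to the next whole participant.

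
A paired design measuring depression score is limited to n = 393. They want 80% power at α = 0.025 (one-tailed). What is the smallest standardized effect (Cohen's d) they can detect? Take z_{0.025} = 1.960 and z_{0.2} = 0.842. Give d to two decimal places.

For a single sample (or paired design) of n = 393: d_min = (z_{α} + z_β)/√n.
z-sum = 1.960 + 0.842 = 2.802.
d_min = 2.802 / √393 = 2.802 / 19.824 = 0.141.

d_min ≈ 0.14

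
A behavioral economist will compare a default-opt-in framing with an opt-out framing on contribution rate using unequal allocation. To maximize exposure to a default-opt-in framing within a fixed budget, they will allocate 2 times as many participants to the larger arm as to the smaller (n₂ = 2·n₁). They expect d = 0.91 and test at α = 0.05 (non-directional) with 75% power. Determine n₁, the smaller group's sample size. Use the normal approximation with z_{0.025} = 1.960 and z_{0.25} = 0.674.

n₁ = 13

With allocation ratio k = n₂/n₁ = 2, Var(x̄₁−x̄₂) = σ²(1/n₁ + 1/(k·n₁)) = σ²·(k+1)/(k·n₁).
So n₁ = (1 + 1/k)·((z_{α/2} + z_β)/d)² = 1.500 × (2.634/0.91)².
n₁ = 1.500 × 8.38 = 12.6.
Round up: n₁ = 13, giving n₂ = 2 × 13 = 26.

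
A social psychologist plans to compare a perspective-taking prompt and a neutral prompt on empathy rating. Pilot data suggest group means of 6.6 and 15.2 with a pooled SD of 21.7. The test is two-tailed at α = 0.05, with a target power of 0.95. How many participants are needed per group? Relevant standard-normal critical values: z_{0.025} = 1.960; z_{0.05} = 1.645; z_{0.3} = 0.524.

n = 166 per group

Cohen's d = |M₁ − M₂| / SD_pooled = |6.6 − 15.2| / 21.7 = 8.6 / 21.7 = 0.396.
For two independent groups with equal n: n = 2·((z_{α/2} + z_β) / d)².
z_{α/2} + z_β = 1.960 + 1.645 = 3.605.
n = 2 × (3.605 / 0.396)² = 2 × 9.104² = 2 × 82.87 = 165.7.
Round up to the next whole participant.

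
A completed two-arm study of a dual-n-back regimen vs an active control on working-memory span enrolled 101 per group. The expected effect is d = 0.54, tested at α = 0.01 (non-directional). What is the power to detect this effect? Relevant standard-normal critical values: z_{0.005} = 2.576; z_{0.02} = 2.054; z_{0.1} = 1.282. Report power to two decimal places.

power ≈ 0.90

For two equal groups, power = Φ(d·√(n/2) − z_{α/2}).
d·√(n/2) = 0.54 × √(101/2) = 0.54 × 7.106 = 3.837.
z_β = 3.837 − 2.576 = 1.261.
Power = Φ(1.261) = 0.896.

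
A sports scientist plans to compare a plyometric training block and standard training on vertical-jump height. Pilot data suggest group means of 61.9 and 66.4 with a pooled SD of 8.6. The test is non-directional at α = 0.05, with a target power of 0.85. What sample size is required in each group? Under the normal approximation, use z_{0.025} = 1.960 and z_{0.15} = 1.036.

n = 66 per group

Cohen's d = |M₁ − M₂| / SD_pooled = |61.9 − 66.4| / 8.6 = 4.5 / 8.6 = 0.523.
For two independent groups with equal n: n = 2·((z_{α/2} + z_β) / d)².
z_{α/2} + z_β = 1.960 + 1.036 = 2.996.
n = 2 × (2.996 / 0.523)² = 2 × 5.728² = 2 × 32.82 = 65.6.
Round up to the next whole participant.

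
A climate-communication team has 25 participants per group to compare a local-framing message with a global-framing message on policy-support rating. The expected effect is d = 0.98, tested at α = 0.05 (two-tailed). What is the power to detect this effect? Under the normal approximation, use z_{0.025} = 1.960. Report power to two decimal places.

For two equal groups, power = Φ(d·√(n/2) − z_{α/2}).
d·√(n/2) = 0.98 × √(25/2) = 0.98 × 3.536 = 3.465.
z_β = 3.465 − 1.960 = 1.505.
Power = Φ(1.505) = 0.934.

power ≈ 0.93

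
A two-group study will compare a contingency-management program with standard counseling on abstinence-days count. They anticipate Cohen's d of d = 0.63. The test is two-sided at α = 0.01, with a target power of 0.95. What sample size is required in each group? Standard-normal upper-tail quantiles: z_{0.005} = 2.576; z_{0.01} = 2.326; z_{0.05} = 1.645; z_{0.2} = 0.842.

For two independent groups with equal n: n = 2·((z_{α/2} + z_β) / d)².
z_{α/2} + z_β = 2.576 + 1.645 = 4.221.
n = 2 × (4.221 / 0.63)² = 2 × 6.700² = 2 × 44.89 = 89.8.
Round up to the next whole participant.

n = 90 per group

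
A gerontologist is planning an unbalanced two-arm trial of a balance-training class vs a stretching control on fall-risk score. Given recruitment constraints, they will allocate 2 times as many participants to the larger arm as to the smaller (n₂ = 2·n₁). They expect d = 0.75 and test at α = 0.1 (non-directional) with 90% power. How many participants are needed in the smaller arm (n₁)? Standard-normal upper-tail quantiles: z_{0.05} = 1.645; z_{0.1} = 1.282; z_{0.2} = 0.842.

With allocation ratio k = n₂/n₁ = 2, Var(x̄₁−x̄₂) = σ²(1/n₁ + 1/(k·n₁)) = σ²·(k+1)/(k·n₁).
So n₁ = (1 + 1/k)·((z_{α/2} + z_β)/d)² = 1.500 × (2.927/0.75)².
n₁ = 1.500 × 15.23 = 22.8.
Round up: n₁ = 23, giving n₂ = 2 × 23 = 46.

n₁ = 23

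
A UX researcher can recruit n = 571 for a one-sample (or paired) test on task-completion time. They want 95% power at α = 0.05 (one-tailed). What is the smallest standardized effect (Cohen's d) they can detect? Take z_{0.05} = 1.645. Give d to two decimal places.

d_min ≈ 0.14

For a single sample (or paired design) of n = 571: d_min = (z_{α} + z_β)/√n.
z-sum = 1.645 + 1.645 = 3.290.
d_min = 3.290 / √571 = 3.290 / 23.896 = 0.138.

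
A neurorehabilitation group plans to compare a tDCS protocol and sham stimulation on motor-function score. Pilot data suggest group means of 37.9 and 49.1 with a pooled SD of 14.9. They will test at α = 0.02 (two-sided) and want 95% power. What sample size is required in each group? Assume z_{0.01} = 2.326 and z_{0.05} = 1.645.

Cohen's d = |M₁ − M₂| / SD_pooled = |37.9 − 49.1| / 14.9 = 11.2 / 14.9 = 0.752.
For two independent groups with equal n: n = 2·((z_{α/2} + z_β) / d)².
z_{α/2} + z_β = 2.326 + 1.645 = 3.971.
n = 2 × (3.971 / 0.752)² = 2 × 5.281² = 2 × 27.88 = 55.8.
Round up to the next whole participant.

n = 56 per group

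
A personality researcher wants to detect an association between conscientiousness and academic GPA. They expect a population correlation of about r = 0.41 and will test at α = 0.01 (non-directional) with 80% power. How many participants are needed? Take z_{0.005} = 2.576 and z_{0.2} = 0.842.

Fisher's z: C = ½·ln((1+r)/(1−r)) = ½·ln(2.3898) = 0.4356.
n = ((z_{α/2} + z_β)/C)² + 3.
(2.576 + 0.842) / 0.4356 = 3.418 / 0.4356 = 7.847.
n = 7.847² + 3 = 61.57 + 3 = 64.6.
Round up.

n = 65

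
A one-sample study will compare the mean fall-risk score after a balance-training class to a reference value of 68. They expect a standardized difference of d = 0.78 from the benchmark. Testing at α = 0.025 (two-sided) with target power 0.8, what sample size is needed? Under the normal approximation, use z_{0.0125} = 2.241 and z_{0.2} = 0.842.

For a one-sample test: n = ((z_{α/2} + z_β) / d)².
z_{α/2} + z_β = 2.241 + 0.842 = 3.083.
n = (3.083 / 0.78)² = 3.953² = 15.62.
Round up.

n = 16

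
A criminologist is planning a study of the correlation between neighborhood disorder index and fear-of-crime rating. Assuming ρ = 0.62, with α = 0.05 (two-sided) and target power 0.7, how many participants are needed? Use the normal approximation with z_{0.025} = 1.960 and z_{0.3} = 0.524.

n = 15

Fisher's z: C = ½·ln((1+r)/(1−r)) = ½·ln(4.2632) = 0.7250.
n = ((z_{α/2} + z_β)/C)² + 3.
(1.960 + 0.524) / 0.7250 = 2.484 / 0.7250 = 3.426.
n = 3.426² + 3 = 11.74 + 3 = 14.7.
Round up.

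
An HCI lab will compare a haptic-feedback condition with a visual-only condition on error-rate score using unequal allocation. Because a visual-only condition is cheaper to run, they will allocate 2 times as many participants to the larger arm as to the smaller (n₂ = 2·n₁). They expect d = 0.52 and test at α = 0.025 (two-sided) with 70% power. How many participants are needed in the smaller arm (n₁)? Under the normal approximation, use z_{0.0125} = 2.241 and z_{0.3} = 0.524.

With allocation ratio k = n₂/n₁ = 2, Var(x̄₁−x̄₂) = σ²(1/n₁ + 1/(k·n₁)) = σ²·(k+1)/(k·n₁).
So n₁ = (1 + 1/k)·((z_{α/2} + z_β)/d)² = 1.500 × (2.765/0.52)².
n₁ = 1.500 × 28.27 = 42.4.
Round up: n₁ = 43, giving n₂ = 2 × 43 = 86.

n₁ = 43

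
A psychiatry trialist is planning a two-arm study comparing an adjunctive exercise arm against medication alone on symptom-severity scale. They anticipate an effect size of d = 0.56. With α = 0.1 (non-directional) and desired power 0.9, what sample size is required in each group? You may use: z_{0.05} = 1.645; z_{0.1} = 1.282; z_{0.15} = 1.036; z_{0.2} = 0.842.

n = 55 per group

For two independent groups with equal n: n = 2·((z_{α/2} + z_β) / d)².
z_{α/2} + z_β = 1.645 + 1.282 = 2.927.
n = 2 × (2.927 / 0.56)² = 2 × 5.227² = 2 × 27.32 = 54.6.
Round up to the next whole participant.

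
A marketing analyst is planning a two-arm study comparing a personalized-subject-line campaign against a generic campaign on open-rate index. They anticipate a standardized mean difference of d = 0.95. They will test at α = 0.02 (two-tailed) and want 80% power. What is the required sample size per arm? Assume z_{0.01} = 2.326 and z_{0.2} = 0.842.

n = 23 per group

For two independent groups with equal n: n = 2·((z_{α/2} + z_β) / d)².
z_{α/2} + z_β = 2.326 + 0.842 = 3.168.
n = 2 × (3.168 / 0.95)² = 2 × 3.335² = 2 × 11.12 = 22.2.
Round up to the next whole participant.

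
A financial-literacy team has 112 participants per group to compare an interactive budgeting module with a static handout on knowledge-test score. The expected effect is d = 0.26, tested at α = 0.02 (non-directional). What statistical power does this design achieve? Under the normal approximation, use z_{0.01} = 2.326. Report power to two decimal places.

For two equal groups, power = Φ(d·√(n/2) − z_{α/2}).
d·√(n/2) = 0.26 × √(112/2) = 0.26 × 7.483 = 1.946.
z_β = 1.946 − 2.326 = -0.380.
Power = Φ(-0.380) = 0.352.

power ≈ 0.35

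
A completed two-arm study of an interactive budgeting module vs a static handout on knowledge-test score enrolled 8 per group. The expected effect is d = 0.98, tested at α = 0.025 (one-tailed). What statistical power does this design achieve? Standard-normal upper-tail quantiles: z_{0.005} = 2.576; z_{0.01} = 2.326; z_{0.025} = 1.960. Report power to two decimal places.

For two equal groups, power = Φ(d·√(n/2) − z_{α}).
d·√(n/2) = 0.98 × √(8/2) = 0.98 × 2.000 = 1.960.
z_β = 1.960 − 1.960 = 0.000.
Power = Φ(0.000) = 0.500.

power ≈ 0.50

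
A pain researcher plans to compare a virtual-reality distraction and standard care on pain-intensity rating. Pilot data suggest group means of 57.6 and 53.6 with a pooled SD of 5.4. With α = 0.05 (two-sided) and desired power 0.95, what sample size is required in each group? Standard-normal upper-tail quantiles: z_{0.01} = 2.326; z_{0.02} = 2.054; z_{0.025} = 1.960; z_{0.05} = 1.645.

Cohen's d = |M₁ − M₂| / SD_pooled = |57.6 − 53.6| / 5.4 = 4.0 / 5.4 = 0.741.
For two independent groups with equal n: n = 2·((z_{α/2} + z_β) / d)².
z_{α/2} + z_β = 1.960 + 1.645 = 3.605.
n = 2 × (3.605 / 0.741)² = 2 × 4.865² = 2 × 23.67 = 47.3.
Round up to the next whole participant.

n = 48 per group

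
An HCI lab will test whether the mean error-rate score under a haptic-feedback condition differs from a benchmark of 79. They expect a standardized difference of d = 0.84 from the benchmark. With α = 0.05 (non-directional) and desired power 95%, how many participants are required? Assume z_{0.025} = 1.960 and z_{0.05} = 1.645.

For a one-sample test: n = ((z_{α/2} + z_β) / d)².
z_{α/2} + z_β = 1.960 + 1.645 = 3.605.
n = (3.605 / 0.84)² = 4.292² = 18.42.
Round up.

n = 19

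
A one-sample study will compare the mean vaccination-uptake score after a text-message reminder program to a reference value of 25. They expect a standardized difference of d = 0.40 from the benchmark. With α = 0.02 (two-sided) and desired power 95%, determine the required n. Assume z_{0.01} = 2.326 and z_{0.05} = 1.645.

n = 99

For a one-sample test: n = ((z_{α/2} + z_β) / d)².
z_{α/2} + z_β = 2.326 + 1.645 = 3.971.
n = (3.971 / 0.40)² = 9.928² = 98.56.
Round up.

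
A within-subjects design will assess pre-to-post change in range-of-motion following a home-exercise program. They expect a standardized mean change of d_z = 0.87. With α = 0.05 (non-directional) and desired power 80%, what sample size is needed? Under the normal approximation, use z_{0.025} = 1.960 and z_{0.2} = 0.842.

For a paired (one-sample on differences) test: n = ((z_{α/2} + z_β) / d)².
z_{α/2} + z_β = 1.960 + 0.842 = 2.802.
n = (2.802 / 0.87)² = 3.221² = 10.37.
Round up.

n = 11 pairs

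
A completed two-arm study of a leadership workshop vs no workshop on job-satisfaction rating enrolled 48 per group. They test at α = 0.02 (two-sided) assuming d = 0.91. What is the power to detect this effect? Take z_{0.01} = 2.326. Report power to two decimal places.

power ≈ 0.98

For two equal groups, power = Φ(d·√(n/2) − z_{α/2}).
d·√(n/2) = 0.91 × √(48/2) = 0.91 × 4.899 = 4.458.
z_β = 4.458 − 2.326 = 2.132.
Power = Φ(2.132) = 0.983.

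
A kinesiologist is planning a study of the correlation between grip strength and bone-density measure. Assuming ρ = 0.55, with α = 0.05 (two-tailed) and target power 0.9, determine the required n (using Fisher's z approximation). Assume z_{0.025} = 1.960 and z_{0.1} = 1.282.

Fisher's z: C = ½·ln((1+r)/(1−r)) = ½·ln(3.4444) = 0.6184.
n = ((z_{α/2} + z_β)/C)² + 3.
(1.960 + 1.282) / 0.6184 = 3.242 / 0.6184 = 5.243.
n = 5.243² + 3 = 27.48 + 3 = 30.5.
Round up.

n = 31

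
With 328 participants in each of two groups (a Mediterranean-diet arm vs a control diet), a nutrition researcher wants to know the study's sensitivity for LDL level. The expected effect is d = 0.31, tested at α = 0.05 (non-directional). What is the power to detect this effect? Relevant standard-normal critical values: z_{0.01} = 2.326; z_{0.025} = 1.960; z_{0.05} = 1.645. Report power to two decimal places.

power ≈ 0.98

For two equal groups, power = Φ(d·√(n/2) − z_{α/2}).
d·√(n/2) = 0.31 × √(328/2) = 0.31 × 12.806 = 3.970.
z_β = 3.970 − 1.960 = 2.010.
Power = Φ(2.010) = 0.978.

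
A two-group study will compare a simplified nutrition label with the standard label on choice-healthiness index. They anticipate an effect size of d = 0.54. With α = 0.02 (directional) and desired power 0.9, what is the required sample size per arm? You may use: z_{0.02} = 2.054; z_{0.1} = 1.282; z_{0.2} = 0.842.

n = 77 per group

For two independent groups with equal n: n = 2·((z_{α} + z_β) / d)².
z_{α} + z_β = 2.054 + 1.282 = 3.336.
n = 2 × (3.336 / 0.54)² = 2 × 6.178² = 2 × 38.16 = 76.3.
Round up to the next whole participant.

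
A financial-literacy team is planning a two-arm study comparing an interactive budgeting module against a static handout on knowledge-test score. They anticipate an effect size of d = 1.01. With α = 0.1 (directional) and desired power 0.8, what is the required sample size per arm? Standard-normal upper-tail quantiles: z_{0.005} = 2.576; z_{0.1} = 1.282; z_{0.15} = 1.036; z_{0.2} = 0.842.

For two independent groups with equal n: n = 2·((z_{α} + z_β) / d)².
z_{α} + z_β = 1.282 + 0.842 = 2.124.
n = 2 × (2.124 / 1.01)² = 2 × 2.103² = 2 × 4.42 = 8.8.
Round up to the next whole participant.

n = 9 per group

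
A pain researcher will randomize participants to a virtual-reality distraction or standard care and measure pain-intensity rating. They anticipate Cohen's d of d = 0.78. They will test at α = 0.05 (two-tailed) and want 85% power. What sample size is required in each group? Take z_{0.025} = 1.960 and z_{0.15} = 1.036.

n = 30 per group

For two independent groups with equal n: n = 2·((z_{α/2} + z_β) / d)².
z_{α/2} + z_β = 1.960 + 1.036 = 2.996.
n = 2 × (2.996 / 0.78)² = 2 × 3.841² = 2 × 14.75 = 29.5.
Round up to the next whole participant.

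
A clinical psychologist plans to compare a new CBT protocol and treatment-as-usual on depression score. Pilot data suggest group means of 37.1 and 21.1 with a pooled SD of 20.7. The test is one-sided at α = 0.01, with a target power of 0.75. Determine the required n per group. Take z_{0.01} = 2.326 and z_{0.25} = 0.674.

Cohen's d = |M₁ − M₂| / SD_pooled = |37.1 − 21.1| / 20.7 = 16.0 / 20.7 = 0.773.
For two independent groups with equal n: n = 2·((z_{α} + z_β) / d)².
z_{α} + z_β = 2.326 + 0.674 = 3.000.
n = 2 × (3.000 / 0.773)² = 2 × 3.881² = 2 × 15.06 = 30.1.
Round up to the next whole participant.

n = 31 per group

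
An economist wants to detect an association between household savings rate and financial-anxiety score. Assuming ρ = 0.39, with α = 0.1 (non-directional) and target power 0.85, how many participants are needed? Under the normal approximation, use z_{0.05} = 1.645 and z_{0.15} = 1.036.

n = 46

Fisher's z: C = ½·ln((1+r)/(1−r)) = ½·ln(2.2787) = 0.4118.
n = ((z_{α/2} + z_β)/C)² + 3.
(1.645 + 1.036) / 0.4118 = 2.681 / 0.4118 = 6.510.
n = 6.510² + 3 = 42.39 + 3 = 45.4.
Round up.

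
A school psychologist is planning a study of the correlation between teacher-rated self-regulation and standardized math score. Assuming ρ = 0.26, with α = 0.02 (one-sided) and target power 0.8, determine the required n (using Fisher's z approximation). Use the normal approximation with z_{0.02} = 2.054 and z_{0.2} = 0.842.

Fisher's z: C = ½·ln((1+r)/(1−r)) = ½·ln(1.7027) = 0.2661.
n = ((z_{α} + z_β)/C)² + 3.
(2.054 + 0.842) / 0.2661 = 2.896 / 0.2661 = 10.883.
n = 10.883² + 3 = 118.44 + 3 = 121.4.
Round up.

n = 122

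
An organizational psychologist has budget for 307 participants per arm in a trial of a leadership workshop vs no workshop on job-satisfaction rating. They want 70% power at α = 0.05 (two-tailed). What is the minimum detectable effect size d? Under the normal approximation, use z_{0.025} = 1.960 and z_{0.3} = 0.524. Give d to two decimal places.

For two independent groups of n = 307 each: d_min = (z_{α/2} + z_β)·√(2/n).
z-sum = 1.960 + 0.524 = 2.484.
d_min = 2.484 × √(2/307) = 2.484 × 0.0807 = 0.200.

d_min ≈ 0.20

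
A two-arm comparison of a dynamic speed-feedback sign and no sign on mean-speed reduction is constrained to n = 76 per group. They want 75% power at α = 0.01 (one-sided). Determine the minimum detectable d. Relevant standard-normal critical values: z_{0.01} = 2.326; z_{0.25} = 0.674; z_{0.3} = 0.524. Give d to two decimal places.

For two independent groups of n = 76 each: d_min = (z_{α} + z_β)·√(2/n).
z-sum = 2.326 + 0.674 = 3.000.
d_min = 3.000 × √(2/76) = 3.000 × 0.1622 = 0.487.

d_min ≈ 0.49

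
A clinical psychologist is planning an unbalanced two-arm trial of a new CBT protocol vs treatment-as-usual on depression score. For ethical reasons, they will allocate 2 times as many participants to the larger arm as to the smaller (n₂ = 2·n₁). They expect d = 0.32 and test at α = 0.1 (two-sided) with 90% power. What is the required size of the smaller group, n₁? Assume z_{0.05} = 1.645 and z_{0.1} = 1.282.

With allocation ratio k = n₂/n₁ = 2, Var(x̄₁−x̄₂) = σ²(1/n₁ + 1/(k·n₁)) = σ²·(k+1)/(k·n₁).
So n₁ = (1 + 1/k)·((z_{α/2} + z_β)/d)² = 1.500 × (2.927/0.32)².
n₁ = 1.500 × 83.67 = 125.5.
Round up: n₁ = 126, giving n₂ = 2 × 126 = 252.

n₁ = 126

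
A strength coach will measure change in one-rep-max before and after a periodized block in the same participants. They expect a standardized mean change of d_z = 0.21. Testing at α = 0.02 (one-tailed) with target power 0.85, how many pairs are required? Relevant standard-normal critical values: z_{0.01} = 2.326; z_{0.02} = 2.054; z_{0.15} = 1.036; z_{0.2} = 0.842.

n = 217 pairs

For a paired (one-sample on differences) test: n = ((z_{α} + z_β) / d)².
z_{α} + z_β = 2.054 + 1.036 = 3.090.
n = (3.090 / 0.21)² = 14.714² = 216.51.
Round up.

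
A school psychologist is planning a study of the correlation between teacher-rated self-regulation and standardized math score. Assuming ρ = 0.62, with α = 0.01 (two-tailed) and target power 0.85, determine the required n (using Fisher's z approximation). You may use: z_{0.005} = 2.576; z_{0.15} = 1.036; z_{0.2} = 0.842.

n = 28

Fisher's z: C = ½·ln((1+r)/(1−r)) = ½·ln(4.2632) = 0.7250.
n = ((z_{α/2} + z_β)/C)² + 3.
(2.576 + 1.036) / 0.7250 = 3.612 / 0.7250 = 4.982.
n = 4.982² + 3 = 24.82 + 3 = 27.8.
Round up.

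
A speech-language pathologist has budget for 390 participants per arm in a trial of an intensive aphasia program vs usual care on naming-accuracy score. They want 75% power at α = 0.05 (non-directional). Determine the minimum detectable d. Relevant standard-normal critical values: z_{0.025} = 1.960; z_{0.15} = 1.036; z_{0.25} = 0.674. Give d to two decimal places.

d_min ≈ 0.19

For two independent groups of n = 390 each: d_min = (z_{α/2} + z_β)·√(2/n).
z-sum = 1.960 + 0.674 = 2.634.
d_min = 2.634 × √(2/390) = 2.634 × 0.0716 = 0.189.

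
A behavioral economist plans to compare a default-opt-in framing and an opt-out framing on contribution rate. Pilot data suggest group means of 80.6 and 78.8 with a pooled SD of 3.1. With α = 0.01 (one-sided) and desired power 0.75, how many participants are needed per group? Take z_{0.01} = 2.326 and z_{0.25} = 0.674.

Cohen's d = |M₁ − M₂| / SD_pooled = |80.6 − 78.8| / 3.1 = 1.8 / 3.1 = 0.581.
For two independent groups with equal n: n = 2·((z_{α} + z_β) / d)².
z_{α} + z_β = 2.326 + 0.674 = 3.000.
n = 2 × (3.000 / 0.581)² = 2 × 5.164² = 2 × 26.66 = 53.3.
Round up to the next whole participant.

n = 54 per group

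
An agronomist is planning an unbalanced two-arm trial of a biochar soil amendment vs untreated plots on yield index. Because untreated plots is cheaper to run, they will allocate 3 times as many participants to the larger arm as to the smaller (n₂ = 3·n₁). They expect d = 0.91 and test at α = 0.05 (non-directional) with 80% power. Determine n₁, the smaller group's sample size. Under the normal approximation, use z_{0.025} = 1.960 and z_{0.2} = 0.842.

With allocation ratio k = n₂/n₁ = 3, Var(x̄₁−x̄₂) = σ²(1/n₁ + 1/(k·n₁)) = σ²·(k+1)/(k·n₁).
So n₁ = (1 + 1/k)·((z_{α/2} + z_β)/d)² = 1.333 × (2.802/0.91)².
n₁ = 1.333 × 9.48 = 12.6.
Round up: n₁ = 13, giving n₂ = 3 × 13 = 39.

n₁ = 13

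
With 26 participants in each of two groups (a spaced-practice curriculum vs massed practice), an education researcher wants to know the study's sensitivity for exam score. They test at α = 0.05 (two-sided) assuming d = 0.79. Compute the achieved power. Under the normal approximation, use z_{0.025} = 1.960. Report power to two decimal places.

power ≈ 0.81

For two equal groups, power = Φ(d·√(n/2) − z_{α/2}).
d·√(n/2) = 0.79 × √(26/2) = 0.79 × 3.606 = 2.848.
z_β = 2.848 − 1.960 = 0.888.
Power = Φ(0.888) = 0.813.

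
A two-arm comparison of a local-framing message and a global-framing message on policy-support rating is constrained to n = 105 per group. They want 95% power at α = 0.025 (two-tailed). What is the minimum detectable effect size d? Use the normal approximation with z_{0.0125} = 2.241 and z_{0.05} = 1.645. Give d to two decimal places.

d_min ≈ 0.54

For two independent groups of n = 105 each: d_min = (z_{α/2} + z_β)·√(2/n).
z-sum = 2.241 + 1.645 = 3.886.
d_min = 3.886 × √(2/105) = 3.886 × 0.1380 = 0.536.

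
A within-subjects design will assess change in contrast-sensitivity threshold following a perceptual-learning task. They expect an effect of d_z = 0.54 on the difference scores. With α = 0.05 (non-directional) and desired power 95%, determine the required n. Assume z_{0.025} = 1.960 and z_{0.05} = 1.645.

For a paired (one-sample on differences) test: n = ((z_{α/2} + z_β) / d)².
z_{α/2} + z_β = 1.960 + 1.645 = 3.605.
n = (3.605 / 0.54)² = 6.676² = 44.57.
Round up.

n = 45 pairs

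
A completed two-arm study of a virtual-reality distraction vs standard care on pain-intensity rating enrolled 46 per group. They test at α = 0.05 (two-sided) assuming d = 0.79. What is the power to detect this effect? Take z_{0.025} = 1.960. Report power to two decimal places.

power ≈ 0.97

For two equal groups, power = Φ(d·√(n/2) − z_{α/2}).
d·√(n/2) = 0.79 × √(46/2) = 0.79 × 4.796 = 3.789.
z_β = 3.789 − 1.960 = 1.829.
Power = Φ(1.829) = 0.966.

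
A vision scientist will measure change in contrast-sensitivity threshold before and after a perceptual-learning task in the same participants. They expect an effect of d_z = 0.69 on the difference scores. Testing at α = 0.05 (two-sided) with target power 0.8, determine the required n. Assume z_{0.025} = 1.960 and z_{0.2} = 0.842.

For a paired (one-sample on differences) test: n = ((z_{α/2} + z_β) / d)².
z_{α/2} + z_β = 1.960 + 0.842 = 2.802.
n = (2.802 / 0.69)² = 4.061² = 16.49.
Round up.

n = 17 pairs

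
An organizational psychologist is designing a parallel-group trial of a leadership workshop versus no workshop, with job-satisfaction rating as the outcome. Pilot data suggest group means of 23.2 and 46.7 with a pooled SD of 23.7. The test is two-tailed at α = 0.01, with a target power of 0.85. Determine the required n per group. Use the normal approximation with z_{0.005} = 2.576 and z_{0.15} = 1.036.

n = 27 per group

Cohen's d = |M₁ − M₂| / SD_pooled = |23.2 − 46.7| / 23.7 = 23.5 / 23.7 = 0.992.
For two independent groups with equal n: n = 2·((z_{α/2} + z_β) / d)².
z_{α/2} + z_β = 2.576 + 1.036 = 3.612.
n = 2 × (3.612 / 0.992)² = 2 × 3.641² = 2 × 13.26 = 26.5.
Round up to the next whole participant.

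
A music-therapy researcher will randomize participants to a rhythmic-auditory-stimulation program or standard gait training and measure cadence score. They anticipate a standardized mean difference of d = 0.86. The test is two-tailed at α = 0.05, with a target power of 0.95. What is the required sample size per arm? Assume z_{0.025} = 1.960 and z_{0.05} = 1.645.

n = 36 per group

For two independent groups with equal n: n = 2·((z_{α/2} + z_β) / d)².
z_{α/2} + z_β = 1.960 + 1.645 = 3.605.
n = 2 × (3.605 / 0.86)² = 2 × 4.192² = 2 × 17.57 = 35.1.
Round up to the next whole participant.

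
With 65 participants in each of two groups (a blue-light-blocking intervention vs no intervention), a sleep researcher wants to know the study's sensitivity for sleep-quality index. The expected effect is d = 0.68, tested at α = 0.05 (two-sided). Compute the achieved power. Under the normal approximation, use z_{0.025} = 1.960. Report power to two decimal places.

power ≈ 0.97

For two equal groups, power = Φ(d·√(n/2) − z_{α/2}).
d·√(n/2) = 0.68 × √(65/2) = 0.68 × 5.701 = 3.877.
z_β = 3.877 − 1.960 = 1.917.
Power = Φ(1.917) = 0.972.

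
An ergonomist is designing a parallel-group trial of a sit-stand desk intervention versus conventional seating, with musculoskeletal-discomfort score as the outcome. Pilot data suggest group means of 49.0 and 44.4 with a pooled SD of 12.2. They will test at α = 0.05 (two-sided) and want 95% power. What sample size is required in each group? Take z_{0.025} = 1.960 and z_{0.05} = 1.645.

Cohen's d = |M₁ − M₂| / SD_pooled = |49.0 − 44.4| / 12.2 = 4.6 / 12.2 = 0.377.
For two independent groups with equal n: n = 2·((z_{α/2} + z_β) / d)².
z_{α/2} + z_β = 1.960 + 1.645 = 3.605.
n = 2 × (3.605 / 0.377)² = 2 × 9.562² = 2 × 91.44 = 182.9.
Round up to the next whole participant.

n = 183 per group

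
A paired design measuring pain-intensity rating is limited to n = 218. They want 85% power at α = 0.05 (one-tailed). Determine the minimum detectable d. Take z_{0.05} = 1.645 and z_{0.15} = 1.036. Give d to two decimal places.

d_min ≈ 0.18

For a single sample (or paired design) of n = 218: d_min = (z_{α} + z_β)/√n.
z-sum = 1.645 + 1.036 = 2.681.
d_min = 2.681 / √218 = 2.681 / 14.765 = 0.182.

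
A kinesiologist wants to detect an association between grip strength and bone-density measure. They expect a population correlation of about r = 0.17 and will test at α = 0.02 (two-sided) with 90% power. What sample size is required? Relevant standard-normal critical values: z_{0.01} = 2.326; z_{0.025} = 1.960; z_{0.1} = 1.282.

n = 445

Fisher's z: C = ½·ln((1+r)/(1−r)) = ½·ln(1.4096) = 0.1717.
n = ((z_{α/2} + z_β)/C)² + 3.
(2.326 + 1.282) / 0.1717 = 3.608 / 0.1717 = 21.013.
n = 21.013² + 3 = 441.56 + 3 = 444.6.
Round up.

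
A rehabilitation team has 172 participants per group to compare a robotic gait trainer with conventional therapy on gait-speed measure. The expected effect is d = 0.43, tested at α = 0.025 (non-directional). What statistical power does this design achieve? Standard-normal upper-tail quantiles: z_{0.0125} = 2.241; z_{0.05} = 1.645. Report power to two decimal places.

For two equal groups, power = Φ(d·√(n/2) − z_{α/2}).
d·√(n/2) = 0.43 × √(172/2) = 0.43 × 9.274 = 3.988.
z_β = 3.988 − 2.241 = 1.747.
Power = Φ(1.747) = 0.960.

power ≈ 0.96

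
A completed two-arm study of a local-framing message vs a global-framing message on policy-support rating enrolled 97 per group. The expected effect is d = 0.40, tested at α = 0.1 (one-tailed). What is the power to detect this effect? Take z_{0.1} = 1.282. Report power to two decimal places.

power ≈ 0.93

For two equal groups, power = Φ(d·√(n/2) − z_{α}).
d·√(n/2) = 0.40 × √(97/2) = 0.40 × 6.964 = 2.786.
z_β = 2.786 − 1.282 = 1.504.
Power = Φ(1.504) = 0.934.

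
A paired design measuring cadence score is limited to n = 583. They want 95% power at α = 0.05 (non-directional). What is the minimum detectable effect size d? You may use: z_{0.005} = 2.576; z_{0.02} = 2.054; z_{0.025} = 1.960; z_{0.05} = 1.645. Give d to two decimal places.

For a single sample (or paired design) of n = 583: d_min = (z_{α/2} + z_β)/√n.
z-sum = 1.960 + 1.645 = 3.605.
d_min = 3.605 / √583 = 3.605 / 24.145 = 0.149.

d_min ≈ 0.15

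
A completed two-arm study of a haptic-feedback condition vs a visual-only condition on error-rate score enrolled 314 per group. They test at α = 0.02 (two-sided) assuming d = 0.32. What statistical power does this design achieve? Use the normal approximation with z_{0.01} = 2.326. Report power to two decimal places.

For two equal groups, power = Φ(d·√(n/2) − z_{α/2}).
d·√(n/2) = 0.32 × √(314/2) = 0.32 × 12.530 = 4.010.
z_β = 4.010 − 2.326 = 1.684.
Power = Φ(1.684) = 0.954.

power ≈ 0.95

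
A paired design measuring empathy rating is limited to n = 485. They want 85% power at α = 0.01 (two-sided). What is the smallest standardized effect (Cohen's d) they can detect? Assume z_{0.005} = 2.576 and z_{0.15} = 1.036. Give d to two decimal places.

d_min ≈ 0.16

For a single sample (or paired design) of n = 485: d_min = (z_{α/2} + z_β)/√n.
z-sum = 2.576 + 1.036 = 3.612.
d_min = 3.612 / √485 = 3.612 / 22.023 = 0.164.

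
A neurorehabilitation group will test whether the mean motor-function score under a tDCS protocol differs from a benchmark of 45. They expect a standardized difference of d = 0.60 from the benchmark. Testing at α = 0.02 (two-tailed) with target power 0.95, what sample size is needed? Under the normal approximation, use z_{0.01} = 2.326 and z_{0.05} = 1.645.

For a one-sample test: n = ((z_{α/2} + z_β) / d)².
z_{α/2} + z_β = 2.326 + 1.645 = 3.971.
n = (3.971 / 0.60)² = 6.618² = 43.80.
Round up.

n = 44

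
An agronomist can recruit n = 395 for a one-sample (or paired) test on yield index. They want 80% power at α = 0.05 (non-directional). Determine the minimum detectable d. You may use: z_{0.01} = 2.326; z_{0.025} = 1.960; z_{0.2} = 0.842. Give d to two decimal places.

d_min ≈ 0.14

For a single sample (or paired design) of n = 395: d_min = (z_{α/2} + z_β)/√n.
z-sum = 1.960 + 0.842 = 2.802.
d_min = 2.802 / √395 = 2.802 / 19.875 = 0.141.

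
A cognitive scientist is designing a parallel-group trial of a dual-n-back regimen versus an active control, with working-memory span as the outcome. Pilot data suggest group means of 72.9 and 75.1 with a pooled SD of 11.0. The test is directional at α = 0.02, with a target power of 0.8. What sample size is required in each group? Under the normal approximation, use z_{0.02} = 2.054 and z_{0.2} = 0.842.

Cohen's d = |M₁ − M₂| / SD_pooled = |72.9 − 75.1| / 11.0 = 2.2 / 11.0 = 0.200.
For two independent groups with equal n: n = 2·((z_{α} + z_β) / d)².
z_{α} + z_β = 2.054 + 0.842 = 2.896.
n = 2 × (2.896 / 0.200)² = 2 × 14.480² = 2 × 209.67 = 419.3.
Round up to the next whole participant.

n = 420 per group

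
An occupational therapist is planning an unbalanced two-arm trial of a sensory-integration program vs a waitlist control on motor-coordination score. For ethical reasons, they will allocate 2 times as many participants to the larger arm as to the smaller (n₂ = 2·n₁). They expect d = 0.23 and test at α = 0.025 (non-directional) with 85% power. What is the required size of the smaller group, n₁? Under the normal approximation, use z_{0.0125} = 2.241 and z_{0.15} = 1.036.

n₁ = 305

With allocation ratio k = n₂/n₁ = 2, Var(x̄₁−x̄₂) = σ²(1/n₁ + 1/(k·n₁)) = σ²·(k+1)/(k·n₁).
So n₁ = (1 + 1/k)·((z_{α/2} + z_β)/d)² = 1.500 × (3.277/0.23)².
n₁ = 1.500 × 203.00 = 304.5.
Round up: n₁ = 305, giving n₂ = 2 × 305 = 610.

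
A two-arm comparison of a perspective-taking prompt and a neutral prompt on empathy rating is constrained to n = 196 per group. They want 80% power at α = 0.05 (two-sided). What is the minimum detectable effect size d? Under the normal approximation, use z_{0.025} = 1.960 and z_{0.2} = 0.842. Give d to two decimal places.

For two independent groups of n = 196 each: d_min = (z_{α/2} + z_β)·√(2/n).
z-sum = 1.960 + 0.842 = 2.802.
d_min = 2.802 × √(2/196) = 2.802 × 0.1010 = 0.283.

d_min ≈ 0.28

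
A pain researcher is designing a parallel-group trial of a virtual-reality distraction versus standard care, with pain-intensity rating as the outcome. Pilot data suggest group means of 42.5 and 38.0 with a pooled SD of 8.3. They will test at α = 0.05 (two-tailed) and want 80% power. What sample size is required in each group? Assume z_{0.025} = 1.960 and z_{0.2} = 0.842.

Cohen's d = |M₁ − M₂| / SD_pooled = |42.5 − 38.0| / 8.3 = 4.5 / 8.3 = 0.542.
For two independent groups with equal n: n = 2·((z_{α/2} + z_β) / d)².
z_{α/2} + z_β = 1.960 + 0.842 = 2.802.
n = 2 × (2.802 / 0.542)² = 2 × 5.170² = 2 × 26.73 = 53.5.
Round up to the next whole participant.

n = 54 per group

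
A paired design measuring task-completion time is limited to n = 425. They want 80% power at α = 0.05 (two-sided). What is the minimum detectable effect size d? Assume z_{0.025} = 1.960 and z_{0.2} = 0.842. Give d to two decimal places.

For a single sample (or paired design) of n = 425: d_min = (z_{α/2} + z_β)/√n.
z-sum = 1.960 + 0.842 = 2.802.
d_min = 2.802 / √425 = 2.802 / 20.616 = 0.136.

d_min ≈ 0.14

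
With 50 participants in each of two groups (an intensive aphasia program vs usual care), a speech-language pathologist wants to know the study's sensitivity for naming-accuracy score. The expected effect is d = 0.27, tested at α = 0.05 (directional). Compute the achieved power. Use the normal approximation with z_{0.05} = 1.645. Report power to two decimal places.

power ≈ 0.38

For two equal groups, power = Φ(d·√(n/2) − z_{α}).
d·√(n/2) = 0.27 × √(50/2) = 0.27 × 5.000 = 1.350.
z_β = 1.350 − 1.645 = -0.295.
Power = Φ(-0.295) = 0.384.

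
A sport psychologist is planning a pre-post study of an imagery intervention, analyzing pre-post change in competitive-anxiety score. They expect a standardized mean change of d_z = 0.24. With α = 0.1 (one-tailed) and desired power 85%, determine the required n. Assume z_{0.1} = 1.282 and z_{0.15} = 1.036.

For a paired (one-sample on differences) test: n = ((z_{α} + z_β) / d)².
z_{α} + z_β = 1.282 + 1.036 = 2.318.
n = (2.318 / 0.24)² = 9.658² = 93.28.
Round up.

n = 94 pairs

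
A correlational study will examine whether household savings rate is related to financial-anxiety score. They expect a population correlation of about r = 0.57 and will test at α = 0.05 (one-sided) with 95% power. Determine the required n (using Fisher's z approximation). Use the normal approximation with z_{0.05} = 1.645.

Fisher's z: C = ½·ln((1+r)/(1−r)) = ½·ln(3.6512) = 0.6475.
n = ((z_{α} + z_β)/C)² + 3.
(1.645 + 1.645) / 0.6475 = 3.290 / 0.6475 = 5.081.
n = 5.081² + 3 = 25.82 + 3 = 28.8.
Round up.

n = 29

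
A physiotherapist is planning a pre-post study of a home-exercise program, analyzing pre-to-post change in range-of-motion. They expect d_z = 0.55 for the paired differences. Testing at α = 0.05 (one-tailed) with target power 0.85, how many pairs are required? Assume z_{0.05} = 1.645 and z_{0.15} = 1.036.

n = 24 pairs

For a paired (one-sample on differences) test: n = ((z_{α} + z_β) / d)².
z_{α} + z_β = 1.645 + 1.036 = 2.681.
n = (2.681 / 0.55)² = 4.875² = 23.76.
Round up.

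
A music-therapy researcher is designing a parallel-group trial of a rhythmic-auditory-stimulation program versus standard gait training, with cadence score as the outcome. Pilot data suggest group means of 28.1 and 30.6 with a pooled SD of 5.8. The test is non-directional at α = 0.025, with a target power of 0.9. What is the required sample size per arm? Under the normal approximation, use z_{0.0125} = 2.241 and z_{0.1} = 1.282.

Cohen's d = |M₁ − M₂| / SD_pooled = |28.1 − 30.6| / 5.8 = 2.5 / 5.8 = 0.431.
For two independent groups with equal n: n = 2·((z_{α/2} + z_β) / d)².
z_{α/2} + z_β = 2.241 + 1.282 = 3.523.
n = 2 × (3.523 / 0.431)² = 2 × 8.174² = 2 × 66.81 = 133.6.
Round up to the next whole participant.

n = 134 per group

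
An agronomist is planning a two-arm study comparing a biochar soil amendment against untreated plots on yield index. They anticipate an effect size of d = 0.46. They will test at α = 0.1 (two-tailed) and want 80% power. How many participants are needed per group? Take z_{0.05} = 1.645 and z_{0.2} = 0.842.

For two independent groups with equal n: n = 2·((z_{α/2} + z_β) / d)².
z_{α/2} + z_β = 1.645 + 0.842 = 2.487.
n = 2 × (2.487 / 0.46)² = 2 × 5.407² = 2 × 29.23 = 58.5.
Round up to the next whole participant.

n = 59 per group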